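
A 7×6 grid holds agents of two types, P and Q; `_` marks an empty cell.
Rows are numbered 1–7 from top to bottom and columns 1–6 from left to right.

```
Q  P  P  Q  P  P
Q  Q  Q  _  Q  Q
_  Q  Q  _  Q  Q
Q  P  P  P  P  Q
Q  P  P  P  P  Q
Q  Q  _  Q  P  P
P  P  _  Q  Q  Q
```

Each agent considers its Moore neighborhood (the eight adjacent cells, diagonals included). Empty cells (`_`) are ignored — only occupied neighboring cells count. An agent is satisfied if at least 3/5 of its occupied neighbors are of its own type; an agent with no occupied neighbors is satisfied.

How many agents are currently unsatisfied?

19

Row 1: (1,1)Q 2/3 satisfied · (1,2)P 1/5 not · (1,3)P 1/4 not · (1,4)Q 2/4 not · (1,5)P 1/4 not · (1,6)P 1/3 not
Row 2: (2,1)Q 3/4 satisfied · (2,2)Q 5/7 satisfied · (2,3)Q 4/6 satisfied · (2,5)Q 4/6 satisfied · (2,6)Q 3/5 satisfied
Row 3: (3,2)Q 5/7 satisfied · (3,3)Q 3/6 not · (3,5)Q 4/6 satisfied · (3,6)Q 4/5 satisfied
Row 4: (4,1)Q 2/4 not · (4,2)P 3/7 not · (4,3)P 5/7 satisfied · (4,4)P 5/7 satisfied · (4,5)P 3/7 not · (4,6)Q 3/5 satisfied
Row 5: (5,1)Q 3/5 satisfied · (5,2)P 3/7 not · (5,3)P 5/7 satisfied · (5,4)P 6/7 satisfied · (5,5)P 5/8 satisfied · (5,6)Q 1/5 not
Row 6: (6,1)Q 2/5 not · (6,2)Q 2/6 not · (6,4)Q 2/6 not · (6,5)P 3/8 not · (6,6)P 2/5 not
Row 7: (7,1)P 1/3 not · (7,2)P 1/3 not · (7,4)Q 2/3 satisfied · (7,5)Q 3/5 satisfied · (7,6)Q 1/3 not
Unsatisfied: (1,2), (1,3), (1,4), (1,5), (1,6), (3,3), (4,1), (4,2), (4,5), (5,2), (5,6), (6,1), (6,2), (6,4), (6,5), (6,6), (7,1), (7,2), (7,6) — 19 in total.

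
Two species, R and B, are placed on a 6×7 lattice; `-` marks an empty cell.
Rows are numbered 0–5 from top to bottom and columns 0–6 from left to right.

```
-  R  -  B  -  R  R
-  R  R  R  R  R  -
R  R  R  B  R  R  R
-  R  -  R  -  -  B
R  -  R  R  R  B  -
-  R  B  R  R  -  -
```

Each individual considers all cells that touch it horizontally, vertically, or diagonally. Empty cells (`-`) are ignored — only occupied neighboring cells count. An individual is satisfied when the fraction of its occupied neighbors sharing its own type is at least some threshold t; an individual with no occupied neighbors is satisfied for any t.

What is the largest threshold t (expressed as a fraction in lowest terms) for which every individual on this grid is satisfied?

0/1

Row 0: (0,1)R 2/2 · (0,3)B 0/3 · (0,5)R 3/3 · (0,6)R 2/2
Row 1: (1,1)R 5/5 · (1,2)R 5/7 · (1,3)R 4/6 · (1,4)R 5/7 · (1,5)R 6/6
Row 2: (2,0)R 3/3 · (2,1)R 5/5 · (2,2)R 6/7 · (2,3)B 0/6 · (2,4)R 5/6 · (2,5)R 4/5 · (2,6)R 2/3
Row 3: (3,1)R 5/5 · (3,3)R 5/6 · (3,6)B 1/3
Row 4: (4,0)R 2/2 · (4,2)R 5/6 · (4,3)R 5/6 · (4,4)R 4/5 · (4,5)B 1/3
Row 5: (5,1)R 2/3 · (5,2)B 0/4 · (5,3)R 4/5 · (5,4)R 3/4
The smallest same-type fraction is 0/3 at (0,3), which reduces to 0/1. Any threshold above that leaves this individual unsatisfied.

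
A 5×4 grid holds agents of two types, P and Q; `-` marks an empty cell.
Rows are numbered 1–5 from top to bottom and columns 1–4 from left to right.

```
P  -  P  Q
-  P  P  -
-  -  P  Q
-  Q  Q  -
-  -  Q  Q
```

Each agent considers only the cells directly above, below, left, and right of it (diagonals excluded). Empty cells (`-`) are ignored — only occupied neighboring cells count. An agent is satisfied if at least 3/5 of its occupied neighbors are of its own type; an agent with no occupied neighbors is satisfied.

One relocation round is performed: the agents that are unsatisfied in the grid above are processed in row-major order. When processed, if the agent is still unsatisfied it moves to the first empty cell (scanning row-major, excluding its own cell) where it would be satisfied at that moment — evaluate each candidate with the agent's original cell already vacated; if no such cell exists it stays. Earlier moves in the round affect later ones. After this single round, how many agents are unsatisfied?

Initially unsatisfied (in order): (1,3), (1,4), (3,3), (3,4).
  (1,3) → (1,2).
  (1,4): now satisfied by earlier moves; stays.
  (3,3) → (1,3).
  (3,4): now satisfied by earlier moves; stays.
Resulting grid:
P P P Q
- P P -
- - - Q
- Q Q -
- - Q Q
Unsatisfied now: (1,4).

1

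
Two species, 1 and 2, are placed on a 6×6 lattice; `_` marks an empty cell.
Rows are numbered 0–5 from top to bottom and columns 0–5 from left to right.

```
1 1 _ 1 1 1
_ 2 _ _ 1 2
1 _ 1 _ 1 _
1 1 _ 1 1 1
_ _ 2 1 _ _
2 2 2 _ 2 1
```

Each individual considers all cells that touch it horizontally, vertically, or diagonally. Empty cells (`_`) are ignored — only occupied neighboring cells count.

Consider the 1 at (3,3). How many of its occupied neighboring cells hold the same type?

Occupied neighbors of (3,3): (2,2)=1, (2,4)=1, (3,4)=1, (4,2)=2, (4,3)=1.
Same type (1): 4 of 5.

4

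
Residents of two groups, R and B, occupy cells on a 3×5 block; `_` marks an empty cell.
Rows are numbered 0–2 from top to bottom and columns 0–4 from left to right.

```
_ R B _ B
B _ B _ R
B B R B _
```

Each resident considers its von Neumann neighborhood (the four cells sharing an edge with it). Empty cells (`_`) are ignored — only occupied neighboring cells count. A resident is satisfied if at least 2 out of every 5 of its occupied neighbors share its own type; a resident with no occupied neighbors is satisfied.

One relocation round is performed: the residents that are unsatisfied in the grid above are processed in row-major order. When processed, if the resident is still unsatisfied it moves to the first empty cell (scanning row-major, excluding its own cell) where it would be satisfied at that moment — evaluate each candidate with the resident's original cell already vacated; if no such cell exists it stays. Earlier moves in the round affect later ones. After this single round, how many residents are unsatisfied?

Initially unsatisfied (in order): (0,1), (0,4), (1,4), (2,2), (2,3).
  (0,1) → (2,4).
  (0,4) → (0,0).
  (1,4): now satisfied by earlier moves; stays.
  (2,2) → (0,4).
  (2,3) → (0,1).
Resulting grid:
B B B _ R
B _ B _ R
B B _ _ R
All satisfied now.

0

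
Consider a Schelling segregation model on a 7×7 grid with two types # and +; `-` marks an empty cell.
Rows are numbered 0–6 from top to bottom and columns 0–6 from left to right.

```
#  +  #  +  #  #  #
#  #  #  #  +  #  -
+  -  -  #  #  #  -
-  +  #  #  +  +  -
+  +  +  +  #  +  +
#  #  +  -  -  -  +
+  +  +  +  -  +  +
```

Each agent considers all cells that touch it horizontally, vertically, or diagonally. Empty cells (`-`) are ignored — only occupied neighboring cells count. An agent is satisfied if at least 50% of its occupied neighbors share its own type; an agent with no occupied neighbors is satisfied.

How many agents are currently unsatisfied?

11

(0,0)# 2/3 ✓
(0,1)+ 0/5 ✗
(0,2)# 3/5 ✓
(0,3)+ 1/5 ✗
(0,4)# 3/5 ✓
(0,5)# 3/4 ✓
(0,6)# 2/2 ✓
(1,0)# 2/4 ✓
(1,1)# 4/6 ✓
(1,2)# 4/6 ✓
(1,3)# 5/7 ✓
(1,4)+ 1/8 ✗
(1,5)# 5/6 ✓
(2,0)+ 1/3 ✗
(2,3)# 5/7 ✓
(2,4)# 5/8 ✓
(2,5)# 2/5 ✗
(3,1)+ 4/5 ✓
(3,2)# 2/6 ✗
(3,3)# 4/7 ✓
(3,4)+ 3/8 ✗
(3,5)+ 3/6 ✓
(4,0)+ 2/4 ✓
(4,1)+ 4/7 ✓
(4,2)+ 4/7 ✓
(4,3)+ 3/6 ✓
(4,4)# 1/5 ✗
(4,5)+ 4/5 ✓
(4,6)+ 3/3 ✓
(5,0)# 1/5 ✗
(5,1)# 1/8 ✗
(5,2)+ 6/7 ✓
(5,6)+ 4/4 ✓
(6,0)+ 1/3 ✗
(6,1)+ 3/5 ✓
(6,2)+ 3/4 ✓
(6,3)+ 2/2 ✓
(6,5)+ 2/2 ✓
(6,6)+ 2/2 ✓
Unsatisfied: (0,1), (0,3), (1,4), (2,0), (2,5), (3,2), (3,4), (4,4), (5,0), (5,1), (6,0) — 11 in total.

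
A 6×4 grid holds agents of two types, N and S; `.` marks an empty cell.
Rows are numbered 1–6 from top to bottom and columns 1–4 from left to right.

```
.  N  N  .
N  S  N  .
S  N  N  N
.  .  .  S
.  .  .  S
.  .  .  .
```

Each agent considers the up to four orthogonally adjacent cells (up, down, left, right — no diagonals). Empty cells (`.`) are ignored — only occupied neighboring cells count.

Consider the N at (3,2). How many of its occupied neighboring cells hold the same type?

1

Occupied neighbors of (3,2): (2,2)=S, (3,1)=S, (3,3)=N.
Same type (N): 1 of 3.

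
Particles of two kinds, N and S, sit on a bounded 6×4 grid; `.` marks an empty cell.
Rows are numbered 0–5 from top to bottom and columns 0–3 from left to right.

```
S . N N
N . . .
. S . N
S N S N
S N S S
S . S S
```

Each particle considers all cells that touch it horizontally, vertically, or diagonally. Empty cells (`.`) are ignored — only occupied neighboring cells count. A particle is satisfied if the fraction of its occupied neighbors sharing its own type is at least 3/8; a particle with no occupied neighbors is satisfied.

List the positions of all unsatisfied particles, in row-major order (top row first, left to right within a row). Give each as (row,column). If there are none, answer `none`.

(0,0), (1,0), (3,1), (3,3), (4,1)

(0,0)S 0/1 ✗
(0,2)N 1/1 ✓
(0,3)N 1/1 ✓
(1,0)N 0/2 ✗
(2,1)S 2/4 ✓
(2,3)N 1/2 ✓
(3,0)S 2/4 ✓
(3,1)N 1/6 ✗
(3,2)S 3/7 ✓
(3,3)N 1/4 ✗
(4,0)S 2/4 ✓
(4,1)N 1/7 ✗
(4,2)S 4/7 ✓
(4,3)S 4/5 ✓
(5,0)S 1/2 ✓
(5,2)S 3/4 ✓
(5,3)S 3/3 ✓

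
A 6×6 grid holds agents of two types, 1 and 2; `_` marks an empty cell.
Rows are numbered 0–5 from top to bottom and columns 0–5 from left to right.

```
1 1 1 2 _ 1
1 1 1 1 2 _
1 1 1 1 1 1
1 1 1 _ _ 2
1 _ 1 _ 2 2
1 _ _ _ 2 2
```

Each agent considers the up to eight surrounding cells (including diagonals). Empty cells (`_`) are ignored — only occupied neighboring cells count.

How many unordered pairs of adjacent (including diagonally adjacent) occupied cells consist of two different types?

10

Scan each occupied cell's neighbors to the right and below (and the two forward diagonals) so each pair is counted once.
Row 0: 1(0,0)–1(0,1)= 1(0,0)–1(1,0)= 1(0,0)–1(1,1)= 1(0,1)–1(0,2)= 1(0,1)–1(1,1)= 1(0,1)–1(1,2)= 1(0,1)–1(1,0)= 1(0,2)–2(0,3)≠ 1(0,2)–1(1,2)= 1(0,2)–1(1,3)= 1(0,2)–1(1,1)= 2(0,3)–1(1,3)≠ 2(0,3)–2(1,4)= 2(0,3)–1(1,2)≠ 1(0,5)–2(1,4)≠  → 4/15 unlike.
Row 1: 1(1,0)–1(1,1)= 1(1,0)–1(2,0)= 1(1,0)–1(2,1)= 1(1,1)–1(1,2)= 1(1,1)–1(2,1)= 1(1,1)–1(2,2)= 1(1,1)–1(2,0)= 1(1,2)–1(1,3)= 1(1,2)–1(2,2)= 1(1,2)–1(2,3)= 1(1,2)–1(2,1)= 1(1,3)–2(1,4)≠ 1(1,3)–1(2,3)= 1(1,3)–1(2,4)= 1(1,3)–1(2,2)= 2(1,4)–1(2,4)≠ 2(1,4)–1(2,5)≠ 2(1,4)–1(2,3)≠  → 4/18 unlike.
Row 2: 1(2,0)–1(2,1)= 1(2,0)–1(3,0)= 1(2,0)–1(3,1)= 1(2,1)–1(2,2)= 1(2,1)–1(3,1)= 1(2,1)–1(3,2)= 1(2,1)–1(3,0)= 1(2,2)–1(2,3)= 1(2,2)–1(3,2)= 1(2,2)–1(3,1)= 1(2,3)–1(2,4)= 1(2,3)–1(3,2)= 1(2,4)–1(2,5)= 1(2,4)–2(3,5)≠ 1(2,5)–2(3,5)≠  → 2/15 unlike.
Row 3: 1(3,0)–1(3,1)= 1(3,0)–1(4,0)= 1(3,1)–1(3,2)= 1(3,1)–1(4,2)= 1(3,1)–1(4,0)= 1(3,2)–1(4,2)= 2(3,5)–2(4,5)= 2(3,5)–2(4,4)=  → 0/8 unlike.
Row 4: 1(4,0)–1(5,0)= 2(4,4)–2(4,5)= 2(4,4)–2(5,4)= 2(4,4)–2(5,5)= 2(4,5)–2(5,5)= 2(4,5)–2(5,4)=  → 0/6 unlike.
Row 5: 2(5,4)–2(5,5)=  → 0/1 unlike.
Total adjacent occupied pairs: 63; unlike-type pairs: 10.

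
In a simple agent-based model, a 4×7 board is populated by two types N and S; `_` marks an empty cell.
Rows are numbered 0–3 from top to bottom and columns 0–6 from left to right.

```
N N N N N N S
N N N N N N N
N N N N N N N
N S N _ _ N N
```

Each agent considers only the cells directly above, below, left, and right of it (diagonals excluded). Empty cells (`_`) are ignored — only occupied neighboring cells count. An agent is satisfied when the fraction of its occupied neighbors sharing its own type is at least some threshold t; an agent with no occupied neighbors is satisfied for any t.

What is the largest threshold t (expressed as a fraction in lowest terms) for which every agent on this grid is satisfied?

(0,0)N 2/2
(0,1)N 3/3
(0,2)N 3/3
(0,3)N 3/3
(0,4)N 3/3
(0,5)N 2/3
(0,6)S 0/2
(1,0)N 3/3
(1,1)N 4/4
(1,2)N 4/4
(1,3)N 4/4
(1,4)N 4/4
(1,5)N 4/4
(1,6)N 2/3
(2,0)N 3/3
(2,1)N 3/4
(2,2)N 4/4
(2,3)N 3/3
(2,4)N 3/3
(2,5)N 4/4
(2,6)N 3/3
(3,0)N 1/2
(3,1)S 0/3
(3,2)N 1/2
(3,5)N 2/2
(3,6)N 2/2
The smallest same-type fraction is 0/2 at (0,6), which reduces to 0/1. Any threshold above that leaves this agent unsatisfied.

0/1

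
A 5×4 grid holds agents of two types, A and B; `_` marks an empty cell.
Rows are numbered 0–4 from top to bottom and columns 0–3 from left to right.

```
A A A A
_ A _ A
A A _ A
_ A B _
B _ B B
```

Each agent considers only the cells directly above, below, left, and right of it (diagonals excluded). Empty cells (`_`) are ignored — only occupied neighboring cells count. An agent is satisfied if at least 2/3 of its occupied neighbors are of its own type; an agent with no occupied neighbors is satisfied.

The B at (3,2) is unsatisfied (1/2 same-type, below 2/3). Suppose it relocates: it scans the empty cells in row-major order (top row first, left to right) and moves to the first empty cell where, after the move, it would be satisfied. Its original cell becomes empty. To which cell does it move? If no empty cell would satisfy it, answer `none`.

Vacating (3,2). Empty cells in order:
  (1,0): 0/3 same-type → still unsatisfied.
  (1,2): 0/3 same-type → still unsatisfied.
  (2,2): 0/2 same-type → still unsatisfied.
  (3,0): 1/3 same-type → still unsatisfied.
  (3,3): 1/2 same-type → still unsatisfied.
  (4,1): 2/3 same-type → satisfied — stop here.

(4,1)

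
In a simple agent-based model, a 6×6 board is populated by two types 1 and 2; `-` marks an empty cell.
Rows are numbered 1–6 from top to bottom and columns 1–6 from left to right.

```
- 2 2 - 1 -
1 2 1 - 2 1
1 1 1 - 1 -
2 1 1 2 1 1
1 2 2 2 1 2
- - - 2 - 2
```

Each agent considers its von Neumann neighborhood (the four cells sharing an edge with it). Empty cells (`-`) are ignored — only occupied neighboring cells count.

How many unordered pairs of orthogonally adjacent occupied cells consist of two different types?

Scan each occupied cell's neighbors to the right and below so each pair is counted once.
From row 1: 2 unlike of 4 pairs (running 2/4).
From row 2: 5 unlike of 7 pairs (running 7/11).
From row 3: 1 unlike of 6 pairs (running 8/17).
From row 4: 7 unlike of 11 pairs (running 15/28).
From row 5: 3 unlike of 7 pairs (running 18/35).
Total adjacent occupied pairs: 35; unlike-type pairs: 18.

18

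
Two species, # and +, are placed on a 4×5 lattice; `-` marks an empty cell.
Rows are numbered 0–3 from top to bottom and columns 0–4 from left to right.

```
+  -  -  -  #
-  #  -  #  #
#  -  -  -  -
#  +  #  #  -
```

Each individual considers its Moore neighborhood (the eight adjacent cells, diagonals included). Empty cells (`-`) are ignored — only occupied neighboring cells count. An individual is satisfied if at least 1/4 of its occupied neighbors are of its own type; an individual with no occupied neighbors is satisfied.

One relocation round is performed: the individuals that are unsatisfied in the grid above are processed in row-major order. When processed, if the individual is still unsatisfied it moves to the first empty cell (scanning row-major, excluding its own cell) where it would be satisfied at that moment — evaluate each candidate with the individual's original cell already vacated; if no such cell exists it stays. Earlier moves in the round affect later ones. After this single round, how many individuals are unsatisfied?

Initially unsatisfied (in order): (0,0), (3,1).
  (0,0): no empty cell satisfies it; stays.
  (3,1) → (0,1).
Resulting grid:
+ + - - #
- # - # #
# - - - -
# - # # -
All satisfied now.

0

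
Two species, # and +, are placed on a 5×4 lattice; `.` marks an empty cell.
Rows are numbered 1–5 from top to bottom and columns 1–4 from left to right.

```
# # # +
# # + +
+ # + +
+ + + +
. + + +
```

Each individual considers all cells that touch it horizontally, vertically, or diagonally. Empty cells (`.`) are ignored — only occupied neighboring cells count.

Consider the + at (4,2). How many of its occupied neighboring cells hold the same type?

6

Occupied neighbors of (4,2): (3,1)=+, (3,2)=#, (3,3)=+, (4,1)=+, (4,3)=+, (5,2)=+, (5,3)=+.
Same type (+): 6 of 7.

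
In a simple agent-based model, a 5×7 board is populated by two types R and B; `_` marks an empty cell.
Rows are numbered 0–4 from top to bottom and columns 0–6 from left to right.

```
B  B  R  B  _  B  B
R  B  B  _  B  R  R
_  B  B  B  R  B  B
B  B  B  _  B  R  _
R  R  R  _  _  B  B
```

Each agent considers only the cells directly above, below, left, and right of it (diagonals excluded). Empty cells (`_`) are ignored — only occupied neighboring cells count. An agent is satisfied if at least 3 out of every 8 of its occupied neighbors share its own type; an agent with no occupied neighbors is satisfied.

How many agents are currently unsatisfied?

Row 0: (0,0)B 1/2 ✓ · (0,1)B 2/3 ✓ · (0,2)R 0/3 ✗ · (0,3)B 0/1 ✗ · (0,5)B 1/2 ✓ · (0,6)B 1/2 ✓
Row 1: (1,0)R 0/2 ✗ · (1,1)B 3/4 ✓ · (1,2)B 2/3 ✓ · (1,4)B 0/2 ✗ · (1,5)R 1/4 ✗ · (1,6)R 1/3 ✗
Row 2: (2,1)B 3/3 ✓ · (2,2)B 4/4 ✓ · (2,3)B 1/2 ✓ · (2,4)R 0/4 ✗ · (2,5)B 1/4 ✗ · (2,6)B 1/2 ✓
Row 3: (3,0)B 1/2 ✓ · (3,1)B 3/4 ✓ · (3,2)B 2/3 ✓ · (3,4)B 0/2 ✗ · (3,5)R 0/3 ✗
Row 4: (4,0)R 1/2 ✓ · (4,1)R 2/3 ✓ · (4,2)R 1/2 ✓ · (4,5)B 1/2 ✓ · (4,6)B 1/1 ✓
Unsatisfied: (0,2), (0,3), (1,0), (1,4), (1,5), (1,6), (2,4), (2,5), (3,4), (3,5) — 10 in total.

10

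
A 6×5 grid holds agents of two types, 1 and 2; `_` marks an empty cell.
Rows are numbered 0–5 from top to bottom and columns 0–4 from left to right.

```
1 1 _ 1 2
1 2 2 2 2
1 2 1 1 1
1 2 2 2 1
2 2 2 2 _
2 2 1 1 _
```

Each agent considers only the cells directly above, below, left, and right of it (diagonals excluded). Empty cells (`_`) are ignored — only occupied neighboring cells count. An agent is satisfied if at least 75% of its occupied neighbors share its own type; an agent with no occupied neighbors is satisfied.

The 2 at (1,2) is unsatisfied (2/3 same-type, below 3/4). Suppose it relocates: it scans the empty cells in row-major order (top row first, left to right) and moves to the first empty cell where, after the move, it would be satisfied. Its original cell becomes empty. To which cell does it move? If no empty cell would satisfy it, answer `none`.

none

Vacating (1,2). Empty cells in order:
  (0,2): 0/2 same-type → still unsatisfied.
  (4,4): 1/2 same-type → still unsatisfied.
  (5,4): 0/1 same-type → still unsatisfied.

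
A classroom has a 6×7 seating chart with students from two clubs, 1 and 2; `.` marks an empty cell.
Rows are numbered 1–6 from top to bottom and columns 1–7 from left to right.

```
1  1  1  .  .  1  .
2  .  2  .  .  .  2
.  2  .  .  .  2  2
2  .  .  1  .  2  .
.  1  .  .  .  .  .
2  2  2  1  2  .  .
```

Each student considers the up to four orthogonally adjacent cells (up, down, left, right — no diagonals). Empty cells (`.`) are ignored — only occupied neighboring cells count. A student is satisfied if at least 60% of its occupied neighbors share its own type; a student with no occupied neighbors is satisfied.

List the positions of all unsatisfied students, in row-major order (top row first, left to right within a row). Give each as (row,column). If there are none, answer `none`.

(1,1), (1,3), (2,1), (2,3), (5,2), (6,3), (6,4), (6,5)

(1,1)1 1/2 not
(1,2)1 2/2 satisfied
(1,3)1 1/2 not
(1,6)1 0/0 satisfied
(2,1)2 0/1 not
(2,3)2 0/1 not
(2,7)2 1/1 satisfied
(3,2)2 0/0 satisfied
(3,6)2 2/2 satisfied
(3,7)2 2/2 satisfied
(4,1)2 0/0 satisfied
(4,4)1 0/0 satisfied
(4,6)2 1/1 satisfied
(5,2)1 0/1 not
(6,1)2 1/1 satisfied
(6,2)2 2/3 satisfied
(6,3)2 1/2 not
(6,4)1 0/2 not
(6,5)2 0/1 not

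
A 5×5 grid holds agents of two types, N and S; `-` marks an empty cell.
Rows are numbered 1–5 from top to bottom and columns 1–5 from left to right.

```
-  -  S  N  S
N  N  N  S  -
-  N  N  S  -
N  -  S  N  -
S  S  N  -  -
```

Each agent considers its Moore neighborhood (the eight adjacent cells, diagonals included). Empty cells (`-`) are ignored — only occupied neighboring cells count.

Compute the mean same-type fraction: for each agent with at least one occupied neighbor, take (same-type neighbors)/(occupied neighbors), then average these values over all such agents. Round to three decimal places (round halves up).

0.511

(1,3)S 1/4
(1,4)N 1/4
(1,5)S 1/2
(2,1)N 2/2
(2,2)N 4/5
(2,3)N 4/7
(2,4)S 3/6
(3,2)N 5/6
(3,3)N 4/7
(3,4)S 2/5
(4,1)N 1/3
(4,3)S 2/6
(4,4)N 2/4
(5,1)S 1/2
(5,2)S 2/4
(5,3)N 1/3
Sum over 16 agents: 1/4 + 1/4 + 1/2 + 2/2 + 4/5 + 4/7 + 3/6 + 5/6 + 4/7 + 2/5 + 1/3 + 2/6 + 2/4 + 1/2 + 2/4 + 1/3 = 1717/210; mean = 1717/210 ÷ 16 = 1717/3360 = 0.511011… → 0.511.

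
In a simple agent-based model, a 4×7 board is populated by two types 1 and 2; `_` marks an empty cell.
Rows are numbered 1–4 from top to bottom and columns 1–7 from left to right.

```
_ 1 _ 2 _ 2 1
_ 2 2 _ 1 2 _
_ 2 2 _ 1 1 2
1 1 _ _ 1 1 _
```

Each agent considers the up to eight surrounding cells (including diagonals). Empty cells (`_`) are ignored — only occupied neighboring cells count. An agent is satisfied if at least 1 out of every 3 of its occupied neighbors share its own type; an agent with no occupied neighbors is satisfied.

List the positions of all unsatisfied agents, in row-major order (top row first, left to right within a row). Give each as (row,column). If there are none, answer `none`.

(1,2), (1,7)

(1,2)1 0/2 not
(1,4)2 1/2 satisfied
(1,6)2 1/3 satisfied
(1,7)1 0/2 not
(2,2)2 3/4 satisfied
(2,3)2 4/5 satisfied
(2,5)1 2/5 satisfied
(2,6)2 2/6 satisfied
(3,2)2 3/5 satisfied
(3,3)2 3/4 satisfied
(3,5)1 4/5 satisfied
(3,6)1 4/6 satisfied
(3,7)2 1/3 satisfied
(4,1)1 1/2 satisfied
(4,2)1 1/3 satisfied
(4,5)1 3/3 satisfied
(4,6)1 3/4 satisfied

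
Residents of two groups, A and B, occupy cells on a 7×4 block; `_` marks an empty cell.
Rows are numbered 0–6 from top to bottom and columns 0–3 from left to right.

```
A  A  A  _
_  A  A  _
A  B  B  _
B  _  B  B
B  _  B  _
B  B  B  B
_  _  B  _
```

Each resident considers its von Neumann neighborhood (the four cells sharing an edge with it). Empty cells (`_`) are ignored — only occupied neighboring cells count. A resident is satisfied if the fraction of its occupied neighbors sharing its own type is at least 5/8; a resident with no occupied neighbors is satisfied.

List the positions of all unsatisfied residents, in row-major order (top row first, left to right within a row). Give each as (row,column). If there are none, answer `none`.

Row 0: (0,0)A 1/1 satisfied · (0,1)A 3/3 satisfied · (0,2)A 2/2 satisfied
Row 1: (1,1)A 2/3 satisfied · (1,2)A 2/3 satisfied
Row 2: (2,0)A 0/2 not · (2,1)B 1/3 not · (2,2)B 2/3 satisfied
Row 3: (3,0)B 1/2 not · (3,2)B 3/3 satisfied · (3,3)B 1/1 satisfied
Row 4: (4,0)B 2/2 satisfied · (4,2)B 2/2 satisfied
Row 5: (5,0)B 2/2 satisfied · (5,1)B 2/2 satisfied · (5,2)B 4/4 satisfied · (5,3)B 1/1 satisfied
Row 6: (6,2)B 1/1 satisfied

(2,0), (2,1), (3,0)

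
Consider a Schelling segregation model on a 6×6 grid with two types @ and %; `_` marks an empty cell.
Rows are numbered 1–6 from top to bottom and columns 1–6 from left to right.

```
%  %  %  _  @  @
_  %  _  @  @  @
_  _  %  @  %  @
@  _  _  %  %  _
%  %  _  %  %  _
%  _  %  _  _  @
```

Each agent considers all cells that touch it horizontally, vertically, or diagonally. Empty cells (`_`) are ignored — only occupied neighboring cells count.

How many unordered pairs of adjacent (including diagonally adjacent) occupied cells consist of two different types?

Scan each occupied cell's neighbors to the right and below (and the two forward diagonals) so each pair is counted once.
Row 1: %(1,1)–%(1,2)= %(1,1)–%(2,2)= %(1,2)–%(1,3)= %(1,2)–%(2,2)= %(1,3)–@(2,4)≠ %(1,3)–%(2,2)= @(1,5)–@(1,6)= @(1,5)–@(2,5)= @(1,5)–@(2,6)= @(1,5)–@(2,4)= @(1,6)–@(2,6)= @(1,6)–@(2,5)=  → 1/12 unlike.
Row 2: %(2,2)–%(3,3)= @(2,4)–@(2,5)= @(2,4)–@(3,4)= @(2,4)–%(3,5)≠ @(2,4)–%(3,3)≠ @(2,5)–@(2,6)= @(2,5)–%(3,5)≠ @(2,5)–@(3,6)= @(2,5)–@(3,4)= @(2,6)–@(3,6)= @(2,6)–%(3,5)≠  → 4/11 unlike.
Row 3: %(3,3)–@(3,4)≠ %(3,3)–%(4,4)= @(3,4)–%(3,5)≠ @(3,4)–%(4,4)≠ @(3,4)–%(4,5)≠ %(3,5)–@(3,6)≠ %(3,5)–%(4,5)= %(3,5)–%(4,4)= @(3,6)–%(4,5)≠  → 6/9 unlike.
Row 4: @(4,1)–%(5,1)≠ @(4,1)–%(5,2)≠ %(4,4)–%(4,5)= %(4,4)–%(5,4)= %(4,4)–%(5,5)= %(4,5)–%(5,5)= %(4,5)–%(5,4)=  → 2/7 unlike.
Row 5: %(5,1)–%(5,2)= %(5,1)–%(6,1)= %(5,2)–%(6,3)= %(5,2)–%(6,1)= %(5,4)–%(5,5)= %(5,4)–%(6,3)= %(5,5)–@(6,6)≠  → 1/7 unlike.
Total adjacent occupied pairs: 46; unlike-type pairs: 14.

14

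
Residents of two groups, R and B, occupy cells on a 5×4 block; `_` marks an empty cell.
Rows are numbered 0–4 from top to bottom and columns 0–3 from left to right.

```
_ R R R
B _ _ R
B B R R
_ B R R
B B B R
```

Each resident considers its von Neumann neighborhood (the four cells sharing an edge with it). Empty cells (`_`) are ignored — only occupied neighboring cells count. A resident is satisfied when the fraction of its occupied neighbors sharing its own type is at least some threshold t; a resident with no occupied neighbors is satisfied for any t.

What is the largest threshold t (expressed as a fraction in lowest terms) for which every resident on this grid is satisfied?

1/3

(0,1)R 1/1
(0,2)R 2/2
(0,3)R 2/2
(1,0)B 1/1
(1,3)R 2/2
(2,0)B 2/2
(2,1)B 2/3
(2,2)R 2/3
(2,3)R 3/3
(3,1)B 2/3
(3,2)R 2/4
(3,3)R 3/3
(4,0)B 1/1
(4,1)B 3/3
(4,2)B 1/3
(4,3)R 1/2
The smallest same-type fraction is 1/3 at (4,2), which reduces to 1/3. Any threshold above that leaves this resident unsatisfied.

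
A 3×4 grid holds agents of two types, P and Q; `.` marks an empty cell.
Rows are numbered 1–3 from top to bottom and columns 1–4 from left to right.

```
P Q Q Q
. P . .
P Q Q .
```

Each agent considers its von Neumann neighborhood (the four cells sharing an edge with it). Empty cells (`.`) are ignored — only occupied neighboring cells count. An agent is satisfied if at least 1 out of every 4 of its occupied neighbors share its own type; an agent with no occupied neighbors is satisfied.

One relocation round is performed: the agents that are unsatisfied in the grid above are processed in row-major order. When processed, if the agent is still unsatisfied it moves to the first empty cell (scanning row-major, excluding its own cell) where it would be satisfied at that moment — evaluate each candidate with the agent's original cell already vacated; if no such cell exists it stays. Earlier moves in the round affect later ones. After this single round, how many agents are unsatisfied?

0

Initially unsatisfied (in order): (1,1), (2,2), (3,1).
  (1,1) → (2,1).
  (2,2): now satisfied by earlier moves; stays.
  (3,1): now satisfied by earlier moves; stays.
Resulting grid:
. Q Q Q
P P . .
P Q Q .
All satisfied now.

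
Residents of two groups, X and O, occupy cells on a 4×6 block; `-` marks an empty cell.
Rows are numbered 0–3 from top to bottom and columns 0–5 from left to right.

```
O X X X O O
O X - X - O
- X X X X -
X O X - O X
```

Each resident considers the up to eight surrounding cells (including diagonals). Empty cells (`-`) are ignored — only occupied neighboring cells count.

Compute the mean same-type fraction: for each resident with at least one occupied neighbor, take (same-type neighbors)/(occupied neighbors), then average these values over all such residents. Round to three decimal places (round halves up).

0.582

(0,0)O 1/3
(0,1)X 2/4
(0,2)X 4/4
(0,3)X 2/3
(0,4)O 2/4
(0,5)O 2/2
(1,0)O 1/4
(1,1)X 4/6
(1,3)X 5/6
(1,5)O 2/3
(2,1)X 4/6
(2,2)X 5/6
(2,3)X 4/5
(2,4)X 3/5
(3,0)X 1/2
(3,1)O 0/4
(3,2)X 3/4
(3,4)O 0/3
(3,5)X 1/2
Sum over 19 residents: 1/3 + 2/4 + 4/4 + 2/3 + 2/4 + 2/2 + 1/4 + 4/6 + 5/6 + 2/3 + 4/6 + 5/6 + 4/5 + 3/5 + 1/2 + 0/4 + 3/4 + 0/3 + 1/2 = 166/15; mean = 166/15 ÷ 19 = 166/285 = 0.582456… → 0.582.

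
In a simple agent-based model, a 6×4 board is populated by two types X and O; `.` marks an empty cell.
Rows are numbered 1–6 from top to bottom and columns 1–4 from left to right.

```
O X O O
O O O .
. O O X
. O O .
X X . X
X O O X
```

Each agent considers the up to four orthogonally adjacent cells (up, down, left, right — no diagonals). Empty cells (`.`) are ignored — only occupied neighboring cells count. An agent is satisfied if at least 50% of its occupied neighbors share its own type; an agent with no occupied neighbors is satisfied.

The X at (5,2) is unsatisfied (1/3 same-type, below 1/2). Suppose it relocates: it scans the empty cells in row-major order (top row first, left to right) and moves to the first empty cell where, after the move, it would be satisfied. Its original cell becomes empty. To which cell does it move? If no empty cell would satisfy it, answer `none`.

Vacating (5,2). Empty cells in order:
  (2,4): 1/3 same-type → still unsatisfied.
  (3,1): 0/2 same-type → still unsatisfied.
  (4,1): 1/2 same-type → satisfied — stop here.

(4,1)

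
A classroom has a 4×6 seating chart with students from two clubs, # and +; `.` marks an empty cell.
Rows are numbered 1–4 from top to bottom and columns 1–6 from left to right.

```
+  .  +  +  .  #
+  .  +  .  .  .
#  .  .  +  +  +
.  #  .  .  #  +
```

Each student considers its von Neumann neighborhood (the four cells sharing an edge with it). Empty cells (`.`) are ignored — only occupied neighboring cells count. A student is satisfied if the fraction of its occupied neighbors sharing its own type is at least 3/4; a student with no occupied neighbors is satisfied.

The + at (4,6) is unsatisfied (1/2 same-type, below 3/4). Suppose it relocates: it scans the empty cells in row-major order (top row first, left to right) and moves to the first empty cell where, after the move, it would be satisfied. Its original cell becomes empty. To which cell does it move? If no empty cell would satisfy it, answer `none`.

(1,2)

Vacating (4,6). Empty cells in order:
  (1,2): 2/2 same-type → satisfied — stop here.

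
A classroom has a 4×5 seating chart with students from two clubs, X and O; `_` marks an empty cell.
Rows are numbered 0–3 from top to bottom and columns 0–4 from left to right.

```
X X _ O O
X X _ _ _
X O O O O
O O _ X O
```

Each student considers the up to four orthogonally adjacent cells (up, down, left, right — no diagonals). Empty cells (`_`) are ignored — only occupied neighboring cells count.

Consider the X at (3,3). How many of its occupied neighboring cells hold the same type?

0

Occupied neighbors of (3,3): (2,3)=O, (3,4)=O.
Same type (X): 0 of 2.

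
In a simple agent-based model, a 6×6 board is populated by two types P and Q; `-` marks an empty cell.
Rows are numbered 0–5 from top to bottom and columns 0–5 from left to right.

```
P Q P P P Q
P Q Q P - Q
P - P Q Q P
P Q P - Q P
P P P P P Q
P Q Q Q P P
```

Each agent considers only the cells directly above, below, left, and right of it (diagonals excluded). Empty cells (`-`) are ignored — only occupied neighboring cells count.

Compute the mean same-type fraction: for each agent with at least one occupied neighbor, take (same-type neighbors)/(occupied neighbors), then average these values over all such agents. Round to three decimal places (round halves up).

Row 0: (0,0)P 1/2 · (0,1)Q 1/3 · (0,2)P 1/3 · (0,3)P 3/3 · (0,4)P 1/2 · (0,5)Q 1/2
Row 1: (1,0)P 2/3 · (1,1)Q 2/3 · (1,2)Q 1/4 · (1,3)P 1/3 · (1,5)Q 1/2
Row 2: (2,0)P 2/2 · (2,2)P 1/3 · (2,3)Q 1/3 · (2,4)Q 2/3 · (2,5)P 1/3
Row 3: (3,0)P 2/3 · (3,1)Q 0/3 · (3,2)P 2/3 · (3,4)Q 1/3 · (3,5)P 1/3
Row 4: (4,0)P 3/3 · (4,1)P 2/4 · (4,2)P 3/4 · (4,3)P 2/3 · (4,4)P 2/4 · (4,5)Q 0/3
Row 5: (5,0)P 1/2 · (5,1)Q 1/3 · (5,2)Q 2/3 · (5,3)Q 1/3 · (5,4)P 2/3 · (5,5)P 1/2
Sum over 33 agents: 1/2 + 1/3 + 1/3 + 3/3 + 1/2 + 1/2 + 2/3 + 2/3 + 1/4 + 1/3 + 1/2 + 2/2 + 1/3 + 1/3 + 2/3 + 1/3 + 2/3 + 0/3 + 2/3 + 1/3 + 1/3 + 3/3 + 2/4 + 3/4 + 2/3 + 2/4 + 0/3 + 1/2 + 1/3 + 2/3 + 1/3 + 2/3 + 1/2 = 50/3; mean = 50/3 ÷ 33 = 50/99 = 0.505050… → 0.505.

0.505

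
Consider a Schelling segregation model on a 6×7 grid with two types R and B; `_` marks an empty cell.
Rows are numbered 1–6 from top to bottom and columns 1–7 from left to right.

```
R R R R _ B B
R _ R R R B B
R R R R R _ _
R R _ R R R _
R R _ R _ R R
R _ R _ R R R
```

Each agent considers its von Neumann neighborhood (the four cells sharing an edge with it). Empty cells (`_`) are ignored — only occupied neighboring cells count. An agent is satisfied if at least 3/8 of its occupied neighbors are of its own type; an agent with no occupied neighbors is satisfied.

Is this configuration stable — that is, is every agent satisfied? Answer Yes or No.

Row 1: (1,1)R 2/2 satisfied · (1,2)R 2/2 satisfied · (1,3)R 3/3 satisfied · (1,4)R 2/2 satisfied · (1,6)B 2/2 satisfied · (1,7)B 2/2 satisfied
Row 2: (2,1)R 2/2 satisfied · (2,3)R 3/3 satisfied · (2,4)R 4/4 satisfied · (2,5)R 2/3 satisfied · (2,6)B 2/3 satisfied · (2,7)B 2/2 satisfied
Row 3: (3,1)R 3/3 satisfied · (3,2)R 3/3 satisfied · (3,3)R 3/3 satisfied · (3,4)R 4/4 satisfied · (3,5)R 3/3 satisfied
Row 4: (4,1)R 3/3 satisfied · (4,2)R 3/3 satisfied · (4,4)R 3/3 satisfied · (4,5)R 3/3 satisfied · (4,6)R 2/2 satisfied
Row 5: (5,1)R 3/3 satisfied · (5,2)R 2/2 satisfied · (5,4)R 1/1 satisfied · (5,6)R 3/3 satisfied · (5,7)R 2/2 satisfied
Row 6: (6,1)R 1/1 satisfied · (6,3)R 0/0 satisfied · (6,5)R 1/1 satisfied · (6,6)R 3/3 satisfied · (6,7)R 2/2 satisfied
All meet the threshold, so the configuration is stable.

Yes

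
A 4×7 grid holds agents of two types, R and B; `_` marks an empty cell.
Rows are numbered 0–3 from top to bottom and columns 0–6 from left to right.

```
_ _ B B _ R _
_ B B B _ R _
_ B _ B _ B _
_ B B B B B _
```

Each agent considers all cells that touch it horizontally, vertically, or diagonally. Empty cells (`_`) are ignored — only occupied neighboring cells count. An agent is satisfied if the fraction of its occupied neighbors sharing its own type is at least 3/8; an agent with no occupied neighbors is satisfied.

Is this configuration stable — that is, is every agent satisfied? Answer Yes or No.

(0,2)B 4/4 ok
(0,3)B 3/3 ok
(0,5)R 1/1 ok
(1,1)B 3/3 ok
(1,2)B 6/6 ok
(1,3)B 4/4 ok
(1,5)R 1/2 ok
(2,1)B 4/4 ok
(2,3)B 5/5 ok
(2,5)B 2/3 ok
(3,1)B 2/2 ok
(3,2)B 4/4 ok
(3,3)B 3/3 ok
(3,4)B 4/4 ok
(3,5)B 2/2 ok
All meet the threshold, so the configuration is stable.

Yes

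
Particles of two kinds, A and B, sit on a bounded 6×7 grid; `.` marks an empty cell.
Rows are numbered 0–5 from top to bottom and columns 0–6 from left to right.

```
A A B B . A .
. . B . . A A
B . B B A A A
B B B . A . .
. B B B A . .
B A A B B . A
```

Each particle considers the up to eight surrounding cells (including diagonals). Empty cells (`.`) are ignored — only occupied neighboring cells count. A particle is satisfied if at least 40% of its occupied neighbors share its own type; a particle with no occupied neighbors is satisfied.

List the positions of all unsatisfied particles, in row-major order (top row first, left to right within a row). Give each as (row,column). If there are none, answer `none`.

Row 0: (0,0)A 1/1 ok · (0,1)A 1/3 unhappy · (0,2)B 2/3 ok · (0,3)B 2/2 ok · (0,5)A 2/2 ok
Row 1: (1,2)B 4/5 ok · (1,5)A 5/5 ok · (1,6)A 4/4 ok
Row 2: (2,0)B 2/2 ok · (2,2)B 4/4 ok · (2,3)B 3/5 ok · (2,4)A 3/4 ok · (2,5)A 5/5 ok · (2,6)A 3/3 ok
Row 3: (3,0)B 3/3 ok · (3,1)B 6/6 ok · (3,2)B 6/6 ok · (3,4)A 3/5 ok
Row 4: (4,1)B 5/7 ok · (4,2)B 5/7 ok · (4,3)B 4/7 ok · (4,4)A 1/4 unhappy
Row 5: (5,0)B 1/2 ok · (5,1)A 1/4 unhappy · (5,2)A 1/5 unhappy · (5,3)B 3/5 ok · (5,4)B 2/3 ok · (5,6)A 0/0 ok

(0,1), (4,4), (5,1), (5,2)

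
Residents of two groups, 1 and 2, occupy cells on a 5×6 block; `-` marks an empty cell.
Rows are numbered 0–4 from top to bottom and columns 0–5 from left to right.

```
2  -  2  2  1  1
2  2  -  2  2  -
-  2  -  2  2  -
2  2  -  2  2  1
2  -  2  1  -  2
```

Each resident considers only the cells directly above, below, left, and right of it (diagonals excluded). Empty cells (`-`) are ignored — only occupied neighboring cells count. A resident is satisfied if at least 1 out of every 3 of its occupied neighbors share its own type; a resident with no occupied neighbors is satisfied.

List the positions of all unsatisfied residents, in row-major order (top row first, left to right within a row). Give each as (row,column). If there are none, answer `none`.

(0,0)2 1/1 ok
(0,2)2 1/1 ok
(0,3)2 2/3 ok
(0,4)1 1/3 ok
(0,5)1 1/1 ok
(1,0)2 2/2 ok
(1,1)2 2/2 ok
(1,3)2 3/3 ok
(1,4)2 2/3 ok
(2,1)2 2/2 ok
(2,3)2 3/3 ok
(2,4)2 3/3 ok
(3,0)2 2/2 ok
(3,1)2 2/2 ok
(3,3)2 2/3 ok
(3,4)2 2/3 ok
(3,5)1 0/2 unhappy
(4,0)2 1/1 ok
(4,2)2 0/1 unhappy
(4,3)1 0/2 unhappy
(4,5)2 0/1 unhappy

(3,5), (4,2), (4,3), (4,5)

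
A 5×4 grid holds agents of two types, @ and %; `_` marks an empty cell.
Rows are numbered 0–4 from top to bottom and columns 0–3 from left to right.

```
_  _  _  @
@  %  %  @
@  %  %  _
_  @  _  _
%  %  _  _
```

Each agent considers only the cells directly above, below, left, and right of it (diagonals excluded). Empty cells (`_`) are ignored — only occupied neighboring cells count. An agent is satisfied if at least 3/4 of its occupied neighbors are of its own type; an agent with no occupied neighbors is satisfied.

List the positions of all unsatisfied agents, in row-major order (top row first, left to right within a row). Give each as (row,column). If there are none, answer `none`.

Row 0: (0,3)@ 1/1 ok
Row 1: (1,0)@ 1/2 unhappy · (1,1)% 2/3 unhappy · (1,2)% 2/3 unhappy · (1,3)@ 1/2 unhappy
Row 2: (2,0)@ 1/2 unhappy · (2,1)% 2/4 unhappy · (2,2)% 2/2 ok
Row 3: (3,1)@ 0/2 unhappy
Row 4: (4,0)% 1/1 ok · (4,1)% 1/2 unhappy

(1,0), (1,1), (1,2), (1,3), (2,0), (2,1), (3,1), (4,1)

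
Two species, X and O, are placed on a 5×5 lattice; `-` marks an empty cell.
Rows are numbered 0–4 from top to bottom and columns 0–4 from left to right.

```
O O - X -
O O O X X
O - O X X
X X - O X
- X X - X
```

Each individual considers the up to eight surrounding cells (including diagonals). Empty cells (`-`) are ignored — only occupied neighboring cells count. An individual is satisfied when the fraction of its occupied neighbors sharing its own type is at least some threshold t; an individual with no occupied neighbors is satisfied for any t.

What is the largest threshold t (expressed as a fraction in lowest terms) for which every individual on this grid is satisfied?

1/6

Row 0: (0,0)O 3/3 · (0,1)O 4/4 · (0,3)X 2/3
Row 1: (1,0)O 4/4 · (1,1)O 6/6 · (1,2)O 3/6 · (1,3)X 4/6 · (1,4)X 4/4
Row 2: (2,0)O 2/4 · (2,2)O 3/6 · (2,3)X 4/7 · (2,4)X 4/5
Row 3: (3,0)X 2/3 · (3,1)X 3/5 · (3,3)O 1/6 · (3,4)X 3/4
Row 4: (4,1)X 3/3 · (4,2)X 2/3 · (4,4)X 1/2
The smallest same-type fraction is 1/6 at (3,3), which reduces to 1/6. Any threshold above that leaves this individual unsatisfied.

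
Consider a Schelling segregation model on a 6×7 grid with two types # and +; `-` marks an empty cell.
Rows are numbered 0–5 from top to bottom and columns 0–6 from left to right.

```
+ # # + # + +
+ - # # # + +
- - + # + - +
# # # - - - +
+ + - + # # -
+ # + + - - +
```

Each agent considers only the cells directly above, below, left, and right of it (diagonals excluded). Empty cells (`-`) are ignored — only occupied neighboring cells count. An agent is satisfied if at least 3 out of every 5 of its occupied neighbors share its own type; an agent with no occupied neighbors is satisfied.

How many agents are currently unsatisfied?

Row 0: (0,0)+ 1/2 unhappy · (0,1)# 1/2 unhappy · (0,2)# 2/3 ok · (0,3)+ 0/3 unhappy · (0,4)# 1/3 unhappy · (0,5)+ 2/3 ok · (0,6)+ 2/2 ok
Row 1: (1,0)+ 1/1 ok · (1,2)# 2/3 ok · (1,3)# 3/4 ok · (1,4)# 2/4 unhappy · (1,5)+ 2/3 ok · (1,6)+ 3/3 ok
Row 2: (2,2)+ 0/3 unhappy · (2,3)# 1/3 unhappy · (2,4)+ 0/2 unhappy · (2,6)+ 2/2 ok
Row 3: (3,0)# 1/2 unhappy · (3,1)# 2/3 ok · (3,2)# 1/2 unhappy · (3,6)+ 1/1 ok
Row 4: (4,0)+ 2/3 ok · (4,1)+ 1/3 unhappy · (4,3)+ 1/2 unhappy · (4,4)# 1/2 unhappy · (4,5)# 1/1 ok
Row 5: (5,0)+ 1/2 unhappy · (5,1)# 0/3 unhappy · (5,2)+ 1/2 unhappy · (5,3)+ 2/2 ok · (5,6)+ 0/0 ok
Unsatisfied: (0,0), (0,1), (0,3), (0,4), (1,4), (2,2), (2,3), (2,4), (3,0), (3,2), (4,1), (4,3), (4,4), (5,0), (5,1), (5,2) — 16 in total.

16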